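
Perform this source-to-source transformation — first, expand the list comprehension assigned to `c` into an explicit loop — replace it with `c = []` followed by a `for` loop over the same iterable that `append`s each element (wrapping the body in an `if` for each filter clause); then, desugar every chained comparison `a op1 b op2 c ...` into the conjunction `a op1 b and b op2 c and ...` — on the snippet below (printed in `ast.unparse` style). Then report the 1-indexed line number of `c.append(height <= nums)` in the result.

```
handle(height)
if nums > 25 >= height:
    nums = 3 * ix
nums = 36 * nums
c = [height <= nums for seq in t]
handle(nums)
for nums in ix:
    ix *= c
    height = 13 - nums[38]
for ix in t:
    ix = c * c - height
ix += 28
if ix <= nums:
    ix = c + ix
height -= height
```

7

Transformed code:
handle(height)
if nums > 25 and 25 >= height:
    nums = 3 * ix
nums = 36 * nums
c = []
for seq in t:
    c.append(height <= nums)
handle(nums)
for nums in ix:
    ix *= c
    height = 13 - nums[38]
for ix in t:
    ix = c * c - height
ix += 28
if ix <= nums:
    ix = c + ix
height -= height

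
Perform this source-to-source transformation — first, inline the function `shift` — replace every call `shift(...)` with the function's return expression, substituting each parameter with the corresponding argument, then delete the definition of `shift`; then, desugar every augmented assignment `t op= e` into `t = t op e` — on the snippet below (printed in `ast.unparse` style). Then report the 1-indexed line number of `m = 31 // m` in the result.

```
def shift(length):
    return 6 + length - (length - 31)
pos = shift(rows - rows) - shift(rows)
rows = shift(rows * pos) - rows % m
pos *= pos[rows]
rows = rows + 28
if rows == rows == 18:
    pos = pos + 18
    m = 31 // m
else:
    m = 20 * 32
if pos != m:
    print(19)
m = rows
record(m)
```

Transformed code:
pos = 6 + (rows - rows) - (rows - rows - 31) - (6 + rows - (rows - 31))
rows = 6 + rows * pos - (rows * pos - 31) - rows % m
pos = pos * pos[rows]
rows = rows + 28
if rows == rows == 18:
    pos = pos + 18
    m = 31 // m
else:
    m = 20 * 32
if pos != m:
    print(19)
m = rows
record(m)

7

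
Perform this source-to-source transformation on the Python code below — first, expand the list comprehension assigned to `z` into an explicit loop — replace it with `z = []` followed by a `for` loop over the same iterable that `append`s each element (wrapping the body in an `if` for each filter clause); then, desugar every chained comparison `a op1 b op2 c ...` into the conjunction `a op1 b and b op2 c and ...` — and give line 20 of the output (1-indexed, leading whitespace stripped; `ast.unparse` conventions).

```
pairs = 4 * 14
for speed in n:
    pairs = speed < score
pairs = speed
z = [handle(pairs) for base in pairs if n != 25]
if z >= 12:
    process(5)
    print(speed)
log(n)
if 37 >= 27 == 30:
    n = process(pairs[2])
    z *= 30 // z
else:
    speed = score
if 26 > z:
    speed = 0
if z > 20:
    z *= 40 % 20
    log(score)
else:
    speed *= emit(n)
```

if z > 20:

Transformed code:
pairs = 4 * 14
for speed in n:
    pairs = speed < score
pairs = speed
z = []
for base in pairs:
    if n != 25:
        z.append(handle(pairs))
if z >= 12:
    process(5)
    print(speed)
log(n)
if 37 >= 27 and 27 == 30:
    n = process(pairs[2])
    z *= 30 // z
else:
    speed = score
if 26 > z:
    speed = 0
if z > 20:
    z *= 40 % 20
    log(score)
else:
    speed *= emit(n)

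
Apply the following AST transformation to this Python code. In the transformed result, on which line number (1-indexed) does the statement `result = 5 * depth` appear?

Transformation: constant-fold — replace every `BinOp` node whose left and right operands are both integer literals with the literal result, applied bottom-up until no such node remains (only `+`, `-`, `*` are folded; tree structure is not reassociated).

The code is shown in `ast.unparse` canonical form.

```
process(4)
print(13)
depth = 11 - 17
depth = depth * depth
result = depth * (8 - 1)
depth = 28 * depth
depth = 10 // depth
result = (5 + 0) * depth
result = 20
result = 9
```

8

Transformed code:
process(4)
print(13)
depth = -6
depth = depth * depth
result = depth * 7
depth = 28 * depth
depth = 10 // depth
result = 5 * depth
result = 20
result = 9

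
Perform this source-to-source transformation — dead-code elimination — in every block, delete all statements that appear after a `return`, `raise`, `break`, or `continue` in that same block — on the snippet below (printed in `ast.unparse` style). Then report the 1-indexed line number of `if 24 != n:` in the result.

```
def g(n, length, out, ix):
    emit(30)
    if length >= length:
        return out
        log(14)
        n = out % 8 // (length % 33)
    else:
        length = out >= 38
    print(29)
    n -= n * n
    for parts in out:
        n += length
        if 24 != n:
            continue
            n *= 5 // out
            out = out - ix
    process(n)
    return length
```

11

Transformed code:
def g(n, length, out, ix):
    emit(30)
    if length >= length:
        return out
    else:
        length = out >= 38
    print(29)
    n -= n * n
    for parts in out:
        n += length
        if 24 != n:
            continue
    process(n)
    return length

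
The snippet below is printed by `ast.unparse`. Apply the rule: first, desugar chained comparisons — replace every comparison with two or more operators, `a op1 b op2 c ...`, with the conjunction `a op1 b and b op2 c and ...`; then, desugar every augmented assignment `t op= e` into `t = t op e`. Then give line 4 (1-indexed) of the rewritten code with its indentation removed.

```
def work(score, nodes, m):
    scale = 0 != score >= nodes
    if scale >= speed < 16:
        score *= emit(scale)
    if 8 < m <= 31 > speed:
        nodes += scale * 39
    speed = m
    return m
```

Transformed code:
def work(score, nodes, m):
    scale = 0 != score and score >= nodes
    if scale >= speed and speed < 16:
        score = score * emit(scale)
    if 8 < m and m <= 31 and (31 > speed):
        nodes = nodes + scale * 39
    speed = m
    return m

score = score * emit(scale)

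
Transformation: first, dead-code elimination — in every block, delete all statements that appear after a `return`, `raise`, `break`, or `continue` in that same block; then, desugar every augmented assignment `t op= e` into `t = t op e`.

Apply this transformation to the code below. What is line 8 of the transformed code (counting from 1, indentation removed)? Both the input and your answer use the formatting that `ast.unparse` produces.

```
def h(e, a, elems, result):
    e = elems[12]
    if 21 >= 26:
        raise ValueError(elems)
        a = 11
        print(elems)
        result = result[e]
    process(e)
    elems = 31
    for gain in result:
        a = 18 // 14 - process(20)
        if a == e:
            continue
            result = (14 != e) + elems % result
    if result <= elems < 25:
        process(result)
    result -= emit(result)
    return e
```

Transformed code:
def h(e, a, elems, result):
    e = elems[12]
    if 21 >= 26:
        raise ValueError(elems)
    process(e)
    elems = 31
    for gain in result:
        a = 18 // 14 - process(20)
        if a == e:
            continue
    if result <= elems < 25:
        process(result)
    result = result - emit(result)
    return e

a = 18 // 14 - process(20)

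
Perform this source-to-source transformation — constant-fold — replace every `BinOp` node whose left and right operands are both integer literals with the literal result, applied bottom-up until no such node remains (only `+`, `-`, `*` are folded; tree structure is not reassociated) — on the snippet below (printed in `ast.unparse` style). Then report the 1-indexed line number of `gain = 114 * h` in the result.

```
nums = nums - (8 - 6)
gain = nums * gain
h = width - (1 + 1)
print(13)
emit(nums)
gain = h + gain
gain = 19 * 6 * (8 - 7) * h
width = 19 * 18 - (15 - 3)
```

Transformed code:
nums = nums - 2
gain = nums * gain
h = width - 2
print(13)
emit(nums)
gain = h + gain
gain = 114 * h
width = 330

7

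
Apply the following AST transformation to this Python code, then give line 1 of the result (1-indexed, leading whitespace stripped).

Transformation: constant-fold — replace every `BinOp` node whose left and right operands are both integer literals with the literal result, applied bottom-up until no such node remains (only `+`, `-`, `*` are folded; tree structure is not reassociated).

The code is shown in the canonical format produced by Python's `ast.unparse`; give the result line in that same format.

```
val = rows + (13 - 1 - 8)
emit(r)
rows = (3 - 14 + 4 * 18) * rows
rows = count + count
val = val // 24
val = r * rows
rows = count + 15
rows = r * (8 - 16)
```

Transformed code:
val = rows + 4
emit(r)
rows = 61 * rows
rows = count + count
val = val // 24
val = r * rows
rows = count + 15
rows = r * -8

val = rows + 4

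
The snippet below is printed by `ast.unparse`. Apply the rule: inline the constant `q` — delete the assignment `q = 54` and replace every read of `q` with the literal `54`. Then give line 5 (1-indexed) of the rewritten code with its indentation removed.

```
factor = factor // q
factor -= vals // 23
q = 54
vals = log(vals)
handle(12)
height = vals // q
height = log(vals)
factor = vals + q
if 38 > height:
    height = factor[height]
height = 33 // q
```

Transformed code:
factor = factor // 54
factor -= vals // 23
vals = log(vals)
handle(12)
height = vals // 54
height = log(vals)
factor = vals + 54
if 38 > height:
    height = factor[height]
height = 33 // 54

height = vals // 54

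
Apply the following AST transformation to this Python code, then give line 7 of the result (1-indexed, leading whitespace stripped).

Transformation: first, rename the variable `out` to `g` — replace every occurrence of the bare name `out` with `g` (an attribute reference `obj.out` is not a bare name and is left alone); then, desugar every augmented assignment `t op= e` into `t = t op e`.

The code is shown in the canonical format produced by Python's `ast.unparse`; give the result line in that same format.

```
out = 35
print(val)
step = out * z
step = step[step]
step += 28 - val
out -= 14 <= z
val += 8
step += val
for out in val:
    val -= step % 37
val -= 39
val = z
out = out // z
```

Transformed code:
g = 35
print(val)
step = g * z
step = step[step]
step = step + (28 - val)
g = g - (14 <= z)
val = val + 8
step = step + val
for g in val:
    val = val - step % 37
val = val - 39
val = z
g = g // z

val = val + 8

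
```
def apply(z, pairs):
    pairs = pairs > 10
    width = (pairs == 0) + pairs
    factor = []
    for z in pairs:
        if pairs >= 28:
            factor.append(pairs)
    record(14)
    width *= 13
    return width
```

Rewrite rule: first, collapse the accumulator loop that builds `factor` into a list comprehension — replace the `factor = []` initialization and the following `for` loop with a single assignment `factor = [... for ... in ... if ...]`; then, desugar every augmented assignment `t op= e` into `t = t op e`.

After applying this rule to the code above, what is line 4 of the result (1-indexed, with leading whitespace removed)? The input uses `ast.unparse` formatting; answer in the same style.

factor = [pairs for z in pairs if pairs >= 28]

Transformed code:
def apply(z, pairs):
    pairs = pairs > 10
    width = (pairs == 0) + pairs
    factor = [pairs for z in pairs if pairs >= 28]
    record(14)
    width = width * 13
    return width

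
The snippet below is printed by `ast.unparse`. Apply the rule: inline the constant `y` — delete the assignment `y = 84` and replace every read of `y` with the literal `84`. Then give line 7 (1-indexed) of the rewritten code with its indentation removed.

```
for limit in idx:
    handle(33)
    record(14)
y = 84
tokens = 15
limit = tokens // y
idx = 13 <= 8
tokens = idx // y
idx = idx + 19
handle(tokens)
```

Transformed code:
for limit in idx:
    handle(33)
    record(14)
tokens = 15
limit = tokens // 84
idx = 13 <= 8
tokens = idx // 84
idx = idx + 19
handle(tokens)

tokens = idx // 84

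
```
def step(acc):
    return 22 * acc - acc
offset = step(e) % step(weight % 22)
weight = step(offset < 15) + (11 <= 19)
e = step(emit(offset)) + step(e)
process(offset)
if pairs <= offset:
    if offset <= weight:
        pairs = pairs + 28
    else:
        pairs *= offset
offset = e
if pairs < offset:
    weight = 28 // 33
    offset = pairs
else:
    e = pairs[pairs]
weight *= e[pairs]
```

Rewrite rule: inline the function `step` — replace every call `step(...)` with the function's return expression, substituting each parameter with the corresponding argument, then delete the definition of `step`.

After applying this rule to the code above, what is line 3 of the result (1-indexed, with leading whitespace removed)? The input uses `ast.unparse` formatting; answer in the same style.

e = 22 * emit(offset) - emit(offset) + (22 * e - e)

Transformed code:
offset = (22 * e - e) % (22 * (weight % 22) - weight % 22)
weight = 22 * (offset < 15) - (offset < 15) + (11 <= 19)
e = 22 * emit(offset) - emit(offset) + (22 * e - e)
process(offset)
if pairs <= offset:
    if offset <= weight:
        pairs = pairs + 28
    else:
        pairs *= offset
offset = e
if pairs < offset:
    weight = 28 // 33
    offset = pairs
else:
    e = pairs[pairs]
weight *= e[pairs]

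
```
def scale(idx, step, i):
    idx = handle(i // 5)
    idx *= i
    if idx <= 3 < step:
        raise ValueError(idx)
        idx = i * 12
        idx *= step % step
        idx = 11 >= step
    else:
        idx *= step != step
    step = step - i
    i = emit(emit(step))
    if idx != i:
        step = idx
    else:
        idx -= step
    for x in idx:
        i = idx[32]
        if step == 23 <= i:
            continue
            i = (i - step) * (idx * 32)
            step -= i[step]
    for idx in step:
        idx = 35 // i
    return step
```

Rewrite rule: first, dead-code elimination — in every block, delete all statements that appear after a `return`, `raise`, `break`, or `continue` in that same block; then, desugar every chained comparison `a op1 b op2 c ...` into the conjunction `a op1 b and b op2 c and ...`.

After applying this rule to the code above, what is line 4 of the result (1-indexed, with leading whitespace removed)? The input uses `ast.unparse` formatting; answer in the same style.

if idx <= 3 and 3 < step:

Transformed code:
def scale(idx, step, i):
    idx = handle(i // 5)
    idx *= i
    if idx <= 3 and 3 < step:
        raise ValueError(idx)
    else:
        idx *= step != step
    step = step - i
    i = emit(emit(step))
    if idx != i:
        step = idx
    else:
        idx -= step
    for x in idx:
        i = idx[32]
        if step == 23 and 23 <= i:
            continue
    for idx in step:
        idx = 35 // i
    return step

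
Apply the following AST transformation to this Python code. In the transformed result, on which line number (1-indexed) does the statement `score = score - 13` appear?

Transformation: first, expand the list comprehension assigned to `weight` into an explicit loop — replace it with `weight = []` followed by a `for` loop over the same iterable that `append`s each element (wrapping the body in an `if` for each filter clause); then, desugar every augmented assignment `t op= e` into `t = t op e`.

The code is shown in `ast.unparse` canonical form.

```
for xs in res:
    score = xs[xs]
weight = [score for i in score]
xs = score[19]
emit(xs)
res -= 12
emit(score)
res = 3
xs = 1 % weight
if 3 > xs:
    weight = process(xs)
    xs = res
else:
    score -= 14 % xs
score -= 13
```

17

Transformed code:
for xs in res:
    score = xs[xs]
weight = []
for i in score:
    weight.append(score)
xs = score[19]
emit(xs)
res = res - 12
emit(score)
res = 3
xs = 1 % weight
if 3 > xs:
    weight = process(xs)
    xs = res
else:
    score = score - 14 % xs
score = score - 13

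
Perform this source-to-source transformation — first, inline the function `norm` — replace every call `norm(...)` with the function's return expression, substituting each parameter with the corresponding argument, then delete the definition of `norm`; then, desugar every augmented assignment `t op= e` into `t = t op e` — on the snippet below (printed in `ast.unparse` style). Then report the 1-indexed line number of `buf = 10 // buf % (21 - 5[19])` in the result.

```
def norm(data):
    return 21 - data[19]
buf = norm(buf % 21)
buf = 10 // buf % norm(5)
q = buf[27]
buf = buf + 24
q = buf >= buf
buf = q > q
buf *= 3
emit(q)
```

Transformed code:
buf = 21 - (buf % 21)[19]
buf = 10 // buf % (21 - 5[19])
q = buf[27]
buf = buf + 24
q = buf >= buf
buf = q > q
buf = buf * 3
emit(q)

2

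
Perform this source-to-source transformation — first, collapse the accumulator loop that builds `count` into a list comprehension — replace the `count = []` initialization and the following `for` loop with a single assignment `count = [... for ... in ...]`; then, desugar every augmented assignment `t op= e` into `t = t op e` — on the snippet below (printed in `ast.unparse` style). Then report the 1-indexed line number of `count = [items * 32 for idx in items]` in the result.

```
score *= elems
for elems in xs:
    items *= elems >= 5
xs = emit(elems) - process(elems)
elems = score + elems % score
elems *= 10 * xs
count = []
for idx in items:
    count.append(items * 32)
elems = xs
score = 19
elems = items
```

7

Transformed code:
score = score * elems
for elems in xs:
    items = items * (elems >= 5)
xs = emit(elems) - process(elems)
elems = score + elems % score
elems = elems * (10 * xs)
count = [items * 32 for idx in items]
elems = xs
score = 19
elems = items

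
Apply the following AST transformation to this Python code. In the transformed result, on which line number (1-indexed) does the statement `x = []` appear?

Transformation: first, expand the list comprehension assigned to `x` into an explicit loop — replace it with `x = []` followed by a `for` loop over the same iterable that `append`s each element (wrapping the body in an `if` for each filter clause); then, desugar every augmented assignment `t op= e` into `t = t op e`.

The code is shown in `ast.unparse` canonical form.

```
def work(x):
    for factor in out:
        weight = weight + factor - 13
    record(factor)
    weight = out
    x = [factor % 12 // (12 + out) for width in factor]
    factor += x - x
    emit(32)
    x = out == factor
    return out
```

Transformed code:
def work(x):
    for factor in out:
        weight = weight + factor - 13
    record(factor)
    weight = out
    x = []
    for width in factor:
        x.append(factor % 12 // (12 + out))
    factor = factor + (x - x)
    emit(32)
    x = out == factor
    return out

6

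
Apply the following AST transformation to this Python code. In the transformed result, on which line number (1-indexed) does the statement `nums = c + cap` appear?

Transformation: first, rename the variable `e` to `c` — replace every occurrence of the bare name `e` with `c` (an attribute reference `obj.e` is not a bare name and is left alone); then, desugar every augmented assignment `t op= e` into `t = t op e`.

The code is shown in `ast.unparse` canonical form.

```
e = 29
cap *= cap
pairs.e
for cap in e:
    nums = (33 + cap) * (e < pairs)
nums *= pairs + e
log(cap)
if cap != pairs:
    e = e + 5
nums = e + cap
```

Transformed code:
c = 29
cap = cap * cap
pairs.e
for cap in c:
    nums = (33 + cap) * (c < pairs)
nums = nums * (pairs + c)
log(cap)
if cap != pairs:
    c = c + 5
nums = c + cap

10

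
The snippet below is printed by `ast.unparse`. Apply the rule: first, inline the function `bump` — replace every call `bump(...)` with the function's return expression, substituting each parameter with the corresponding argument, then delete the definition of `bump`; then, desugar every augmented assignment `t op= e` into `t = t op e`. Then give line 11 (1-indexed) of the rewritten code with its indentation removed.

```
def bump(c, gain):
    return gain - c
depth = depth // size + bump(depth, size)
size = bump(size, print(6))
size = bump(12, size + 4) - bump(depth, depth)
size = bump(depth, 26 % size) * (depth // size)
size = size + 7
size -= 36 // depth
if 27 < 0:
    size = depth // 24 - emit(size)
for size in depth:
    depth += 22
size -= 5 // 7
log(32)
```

Transformed code:
depth = depth // size + (size - depth)
size = print(6) - size
size = size + 4 - 12 - (depth - depth)
size = (26 % size - depth) * (depth // size)
size = size + 7
size = size - 36 // depth
if 27 < 0:
    size = depth // 24 - emit(size)
for size in depth:
    depth = depth + 22
size = size - 5 // 7
log(32)

size = size - 5 // 7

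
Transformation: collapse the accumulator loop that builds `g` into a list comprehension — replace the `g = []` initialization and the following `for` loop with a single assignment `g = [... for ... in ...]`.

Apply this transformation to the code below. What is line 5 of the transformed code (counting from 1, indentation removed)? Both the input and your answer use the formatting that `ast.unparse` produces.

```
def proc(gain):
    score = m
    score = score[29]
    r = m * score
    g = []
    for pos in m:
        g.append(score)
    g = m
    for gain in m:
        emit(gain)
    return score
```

g = [score for pos in m]

Transformed code:
def proc(gain):
    score = m
    score = score[29]
    r = m * score
    g = [score for pos in m]
    g = m
    for gain in m:
        emit(gain)
    return score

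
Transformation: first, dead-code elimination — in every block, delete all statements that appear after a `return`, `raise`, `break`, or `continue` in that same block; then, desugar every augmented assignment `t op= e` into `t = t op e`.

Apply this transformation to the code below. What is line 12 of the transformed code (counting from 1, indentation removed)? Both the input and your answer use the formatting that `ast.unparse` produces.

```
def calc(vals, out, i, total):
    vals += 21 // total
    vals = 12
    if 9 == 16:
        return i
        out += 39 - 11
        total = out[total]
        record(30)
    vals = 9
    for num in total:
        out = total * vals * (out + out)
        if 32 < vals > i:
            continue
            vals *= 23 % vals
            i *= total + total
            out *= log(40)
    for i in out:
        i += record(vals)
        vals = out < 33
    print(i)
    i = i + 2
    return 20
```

i = i + record(vals)

Transformed code:
def calc(vals, out, i, total):
    vals = vals + 21 // total
    vals = 12
    if 9 == 16:
        return i
    vals = 9
    for num in total:
        out = total * vals * (out + out)
        if 32 < vals > i:
            continue
    for i in out:
        i = i + record(vals)
        vals = out < 33
    print(i)
    i = i + 2
    return 20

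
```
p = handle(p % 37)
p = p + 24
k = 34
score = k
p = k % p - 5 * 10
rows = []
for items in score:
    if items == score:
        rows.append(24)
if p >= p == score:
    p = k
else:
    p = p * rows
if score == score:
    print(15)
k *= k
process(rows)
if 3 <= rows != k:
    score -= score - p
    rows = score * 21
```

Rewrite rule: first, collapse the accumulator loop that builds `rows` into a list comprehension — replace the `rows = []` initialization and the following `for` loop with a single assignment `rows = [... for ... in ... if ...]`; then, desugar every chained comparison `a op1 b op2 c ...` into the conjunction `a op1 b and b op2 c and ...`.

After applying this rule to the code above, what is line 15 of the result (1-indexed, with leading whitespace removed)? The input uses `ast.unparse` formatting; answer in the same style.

Transformed code:
p = handle(p % 37)
p = p + 24
k = 34
score = k
p = k % p - 5 * 10
rows = [24 for items in score if items == score]
if p >= p and p == score:
    p = k
else:
    p = p * rows
if score == score:
    print(15)
k *= k
process(rows)
if 3 <= rows and rows != k:
    score -= score - p
    rows = score * 21

if 3 <= rows and rows != k:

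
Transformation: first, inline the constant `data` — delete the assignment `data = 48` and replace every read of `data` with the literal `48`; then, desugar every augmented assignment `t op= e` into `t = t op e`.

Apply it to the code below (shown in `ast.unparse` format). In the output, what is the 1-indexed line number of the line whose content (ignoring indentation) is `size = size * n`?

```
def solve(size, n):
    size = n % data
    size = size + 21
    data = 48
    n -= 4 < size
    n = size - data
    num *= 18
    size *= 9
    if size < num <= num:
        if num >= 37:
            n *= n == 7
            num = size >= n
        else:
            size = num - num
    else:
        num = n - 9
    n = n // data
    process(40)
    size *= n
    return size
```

Transformed code:
def solve(size, n):
    size = n % 48
    size = size + 21
    n = n - (4 < size)
    n = size - 48
    num = num * 18
    size = size * 9
    if size < num <= num:
        if num >= 37:
            n = n * (n == 7)
            num = size >= n
        else:
            size = num - num
    else:
        num = n - 9
    n = n // 48
    process(40)
    size = size * n
    return size

18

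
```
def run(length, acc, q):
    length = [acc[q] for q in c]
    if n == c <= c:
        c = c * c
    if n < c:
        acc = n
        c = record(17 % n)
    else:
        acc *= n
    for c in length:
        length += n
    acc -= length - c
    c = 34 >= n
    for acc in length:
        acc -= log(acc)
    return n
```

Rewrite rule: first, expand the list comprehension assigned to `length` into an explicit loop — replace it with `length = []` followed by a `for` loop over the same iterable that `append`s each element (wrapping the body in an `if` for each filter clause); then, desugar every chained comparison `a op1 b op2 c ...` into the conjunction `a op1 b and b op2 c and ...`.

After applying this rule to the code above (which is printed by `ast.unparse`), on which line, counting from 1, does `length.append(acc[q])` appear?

4

Transformed code:
def run(length, acc, q):
    length = []
    for q in c:
        length.append(acc[q])
    if n == c and c <= c:
        c = c * c
    if n < c:
        acc = n
        c = record(17 % n)
    else:
        acc *= n
    for c in length:
        length += n
    acc -= length - c
    c = 34 >= n
    for acc in length:
        acc -= log(acc)
    return n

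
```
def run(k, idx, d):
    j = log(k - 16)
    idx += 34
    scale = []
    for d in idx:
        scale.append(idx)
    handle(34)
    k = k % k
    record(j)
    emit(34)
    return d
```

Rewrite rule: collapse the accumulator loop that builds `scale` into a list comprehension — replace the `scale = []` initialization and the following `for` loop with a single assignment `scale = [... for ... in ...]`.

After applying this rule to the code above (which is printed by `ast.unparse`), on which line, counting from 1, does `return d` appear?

9

Transformed code:
def run(k, idx, d):
    j = log(k - 16)
    idx += 34
    scale = [idx for d in idx]
    handle(34)
    k = k % k
    record(j)
    emit(34)
    return d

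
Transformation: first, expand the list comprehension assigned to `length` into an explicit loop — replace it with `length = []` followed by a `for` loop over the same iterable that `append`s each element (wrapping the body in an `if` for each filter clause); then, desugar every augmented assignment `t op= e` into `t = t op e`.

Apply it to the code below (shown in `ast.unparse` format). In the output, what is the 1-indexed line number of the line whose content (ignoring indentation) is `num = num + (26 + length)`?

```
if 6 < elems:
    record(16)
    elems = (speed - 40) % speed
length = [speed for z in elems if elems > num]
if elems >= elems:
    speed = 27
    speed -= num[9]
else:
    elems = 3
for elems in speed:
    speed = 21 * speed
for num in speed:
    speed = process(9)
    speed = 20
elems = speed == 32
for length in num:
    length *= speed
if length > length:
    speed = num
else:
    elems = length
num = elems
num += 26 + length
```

Transformed code:
if 6 < elems:
    record(16)
    elems = (speed - 40) % speed
length = []
for z in elems:
    if elems > num:
        length.append(speed)
if elems >= elems:
    speed = 27
    speed = speed - num[9]
else:
    elems = 3
for elems in speed:
    speed = 21 * speed
for num in speed:
    speed = process(9)
    speed = 20
elems = speed == 32
for length in num:
    length = length * speed
if length > length:
    speed = num
else:
    elems = length
num = elems
num = num + (26 + length)

26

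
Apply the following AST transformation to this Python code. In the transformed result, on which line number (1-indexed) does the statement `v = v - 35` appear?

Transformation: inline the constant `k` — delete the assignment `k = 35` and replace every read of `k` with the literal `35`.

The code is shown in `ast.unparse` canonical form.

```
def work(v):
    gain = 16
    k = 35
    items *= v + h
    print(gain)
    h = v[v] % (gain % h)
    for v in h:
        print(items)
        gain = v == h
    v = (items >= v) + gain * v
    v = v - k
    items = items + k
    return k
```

Transformed code:
def work(v):
    gain = 16
    items *= v + h
    print(gain)
    h = v[v] % (gain % h)
    for v in h:
        print(items)
        gain = v == h
    v = (items >= v) + gain * v
    v = v - 35
    items = items + 35
    return 35

10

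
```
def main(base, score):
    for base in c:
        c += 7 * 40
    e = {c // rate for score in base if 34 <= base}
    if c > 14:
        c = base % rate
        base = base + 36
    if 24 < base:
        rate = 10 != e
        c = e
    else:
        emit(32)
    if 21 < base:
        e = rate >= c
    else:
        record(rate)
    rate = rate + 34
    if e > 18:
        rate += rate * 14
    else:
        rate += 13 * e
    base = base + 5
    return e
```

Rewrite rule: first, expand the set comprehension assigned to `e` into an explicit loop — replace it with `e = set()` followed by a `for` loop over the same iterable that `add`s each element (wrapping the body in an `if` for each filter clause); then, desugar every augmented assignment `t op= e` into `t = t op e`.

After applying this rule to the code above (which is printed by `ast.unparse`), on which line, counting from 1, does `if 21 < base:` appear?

16

Transformed code:
def main(base, score):
    for base in c:
        c = c + 7 * 40
    e = set()
    for score in base:
        if 34 <= base:
            e.add(c // rate)
    if c > 14:
        c = base % rate
        base = base + 36
    if 24 < base:
        rate = 10 != e
        c = e
    else:
        emit(32)
    if 21 < base:
        e = rate >= c
    else:
        record(rate)
    rate = rate + 34
    if e > 18:
        rate = rate + rate * 14
    else:
        rate = rate + 13 * e
    base = base + 5
    return e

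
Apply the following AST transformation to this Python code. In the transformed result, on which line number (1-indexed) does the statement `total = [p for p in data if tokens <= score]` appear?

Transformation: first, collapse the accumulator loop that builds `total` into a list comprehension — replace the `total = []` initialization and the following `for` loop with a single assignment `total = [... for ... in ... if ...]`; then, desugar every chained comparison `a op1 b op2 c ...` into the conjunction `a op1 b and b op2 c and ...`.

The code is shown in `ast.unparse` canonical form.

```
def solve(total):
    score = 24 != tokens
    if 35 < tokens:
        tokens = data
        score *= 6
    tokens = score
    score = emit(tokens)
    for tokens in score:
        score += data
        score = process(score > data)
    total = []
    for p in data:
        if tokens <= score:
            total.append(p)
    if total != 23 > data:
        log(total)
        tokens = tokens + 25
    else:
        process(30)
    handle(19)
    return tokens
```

Transformed code:
def solve(total):
    score = 24 != tokens
    if 35 < tokens:
        tokens = data
        score *= 6
    tokens = score
    score = emit(tokens)
    for tokens in score:
        score += data
        score = process(score > data)
    total = [p for p in data if tokens <= score]
    if total != 23 and 23 > data:
        log(total)
        tokens = tokens + 25
    else:
        process(30)
    handle(19)
    return tokens

11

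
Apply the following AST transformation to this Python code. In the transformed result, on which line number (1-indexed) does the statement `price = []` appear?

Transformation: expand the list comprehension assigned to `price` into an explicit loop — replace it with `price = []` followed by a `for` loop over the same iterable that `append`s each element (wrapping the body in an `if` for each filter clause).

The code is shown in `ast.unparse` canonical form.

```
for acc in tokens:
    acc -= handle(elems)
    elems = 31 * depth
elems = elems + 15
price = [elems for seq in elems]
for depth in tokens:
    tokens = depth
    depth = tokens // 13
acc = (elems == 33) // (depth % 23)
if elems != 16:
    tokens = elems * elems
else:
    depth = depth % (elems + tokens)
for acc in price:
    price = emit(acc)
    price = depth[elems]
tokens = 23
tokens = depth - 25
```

5

Transformed code:
for acc in tokens:
    acc -= handle(elems)
    elems = 31 * depth
elems = elems + 15
price = []
for seq in elems:
    price.append(elems)
for depth in tokens:
    tokens = depth
    depth = tokens // 13
acc = (elems == 33) // (depth % 23)
if elems != 16:
    tokens = elems * elems
else:
    depth = depth % (elems + tokens)
for acc in price:
    price = emit(acc)
    price = depth[elems]
tokens = 23
tokens = depth - 25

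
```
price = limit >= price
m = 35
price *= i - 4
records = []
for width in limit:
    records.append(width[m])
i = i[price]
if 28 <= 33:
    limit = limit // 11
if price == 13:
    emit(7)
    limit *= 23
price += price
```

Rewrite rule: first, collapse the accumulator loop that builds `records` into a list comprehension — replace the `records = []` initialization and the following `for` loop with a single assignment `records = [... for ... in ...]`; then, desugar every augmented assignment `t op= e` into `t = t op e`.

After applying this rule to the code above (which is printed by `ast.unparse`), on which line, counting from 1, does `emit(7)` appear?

Transformed code:
price = limit >= price
m = 35
price = price * (i - 4)
records = [width[m] for width in limit]
i = i[price]
if 28 <= 33:
    limit = limit // 11
if price == 13:
    emit(7)
    limit = limit * 23
price = price + price

9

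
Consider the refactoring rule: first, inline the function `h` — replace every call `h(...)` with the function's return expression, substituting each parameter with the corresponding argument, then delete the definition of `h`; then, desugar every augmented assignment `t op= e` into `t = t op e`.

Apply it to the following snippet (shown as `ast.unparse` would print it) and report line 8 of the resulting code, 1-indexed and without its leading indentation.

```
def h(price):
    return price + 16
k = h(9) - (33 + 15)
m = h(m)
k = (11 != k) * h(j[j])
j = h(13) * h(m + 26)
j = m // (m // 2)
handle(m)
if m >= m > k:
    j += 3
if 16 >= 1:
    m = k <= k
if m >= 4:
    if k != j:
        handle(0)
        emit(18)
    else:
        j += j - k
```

Transformed code:
k = 9 + 16 - (33 + 15)
m = m + 16
k = (11 != k) * (j[j] + 16)
j = (13 + 16) * (m + 26 + 16)
j = m // (m // 2)
handle(m)
if m >= m > k:
    j = j + 3
if 16 >= 1:
    m = k <= k
if m >= 4:
    if k != j:
        handle(0)
        emit(18)
    else:
        j = j + (j - k)

j = j + 3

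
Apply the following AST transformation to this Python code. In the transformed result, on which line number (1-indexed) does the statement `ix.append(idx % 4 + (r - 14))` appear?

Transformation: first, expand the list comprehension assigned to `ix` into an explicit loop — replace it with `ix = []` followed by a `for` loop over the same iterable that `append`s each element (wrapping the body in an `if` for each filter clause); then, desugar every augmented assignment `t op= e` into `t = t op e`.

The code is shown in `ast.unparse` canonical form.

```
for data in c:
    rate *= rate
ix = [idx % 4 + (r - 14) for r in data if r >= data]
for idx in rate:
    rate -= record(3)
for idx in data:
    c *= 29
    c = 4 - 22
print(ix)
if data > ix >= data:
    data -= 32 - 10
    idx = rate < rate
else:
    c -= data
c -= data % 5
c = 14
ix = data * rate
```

6

Transformed code:
for data in c:
    rate = rate * rate
ix = []
for r in data:
    if r >= data:
        ix.append(idx % 4 + (r - 14))
for idx in rate:
    rate = rate - record(3)
for idx in data:
    c = c * 29
    c = 4 - 22
print(ix)
if data > ix >= data:
    data = data - (32 - 10)
    idx = rate < rate
else:
    c = c - data
c = c - data % 5
c = 14
ix = data * rate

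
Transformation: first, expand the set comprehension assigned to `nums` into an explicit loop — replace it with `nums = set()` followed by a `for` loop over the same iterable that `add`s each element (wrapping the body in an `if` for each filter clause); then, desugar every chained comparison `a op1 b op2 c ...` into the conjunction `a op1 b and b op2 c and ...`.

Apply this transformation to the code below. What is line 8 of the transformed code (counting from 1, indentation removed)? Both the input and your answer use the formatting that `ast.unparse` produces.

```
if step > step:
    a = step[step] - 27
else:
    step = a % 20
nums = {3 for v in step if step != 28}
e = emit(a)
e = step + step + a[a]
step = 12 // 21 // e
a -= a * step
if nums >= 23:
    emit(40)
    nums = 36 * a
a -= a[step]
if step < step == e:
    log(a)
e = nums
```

nums.add(3)

Transformed code:
if step > step:
    a = step[step] - 27
else:
    step = a % 20
nums = set()
for v in step:
    if step != 28:
        nums.add(3)
e = emit(a)
e = step + step + a[a]
step = 12 // 21 // e
a -= a * step
if nums >= 23:
    emit(40)
    nums = 36 * a
a -= a[step]
if step < step and step == e:
    log(a)
e = nums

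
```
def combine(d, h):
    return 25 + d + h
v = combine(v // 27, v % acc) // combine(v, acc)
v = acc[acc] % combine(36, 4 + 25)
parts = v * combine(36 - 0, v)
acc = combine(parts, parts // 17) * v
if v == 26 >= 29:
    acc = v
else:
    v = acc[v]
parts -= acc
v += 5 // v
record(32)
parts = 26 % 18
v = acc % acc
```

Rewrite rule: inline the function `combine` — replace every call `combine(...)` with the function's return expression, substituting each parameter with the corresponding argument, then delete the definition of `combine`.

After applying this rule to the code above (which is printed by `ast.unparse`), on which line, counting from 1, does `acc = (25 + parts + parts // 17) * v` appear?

Transformed code:
v = (25 + v // 27 + v % acc) // (25 + v + acc)
v = acc[acc] % (25 + 36 + (4 + 25))
parts = v * (25 + (36 - 0) + v)
acc = (25 + parts + parts // 17) * v
if v == 26 >= 29:
    acc = v
else:
    v = acc[v]
parts -= acc
v += 5 // v
record(32)
parts = 26 % 18
v = acc % acc

4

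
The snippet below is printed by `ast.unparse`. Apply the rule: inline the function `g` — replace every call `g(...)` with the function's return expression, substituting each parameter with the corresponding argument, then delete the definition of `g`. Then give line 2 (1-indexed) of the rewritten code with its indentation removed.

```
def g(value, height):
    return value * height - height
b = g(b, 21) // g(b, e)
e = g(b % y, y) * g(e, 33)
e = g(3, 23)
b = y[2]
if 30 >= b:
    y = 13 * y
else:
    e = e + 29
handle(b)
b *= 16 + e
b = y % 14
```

e = (b % y * y - y) * (e * 33 - 33)

Transformed code:
b = (b * 21 - 21) // (b * e - e)
e = (b % y * y - y) * (e * 33 - 33)
e = 3 * 23 - 23
b = y[2]
if 30 >= b:
    y = 13 * y
else:
    e = e + 29
handle(b)
b *= 16 + e
b = y % 14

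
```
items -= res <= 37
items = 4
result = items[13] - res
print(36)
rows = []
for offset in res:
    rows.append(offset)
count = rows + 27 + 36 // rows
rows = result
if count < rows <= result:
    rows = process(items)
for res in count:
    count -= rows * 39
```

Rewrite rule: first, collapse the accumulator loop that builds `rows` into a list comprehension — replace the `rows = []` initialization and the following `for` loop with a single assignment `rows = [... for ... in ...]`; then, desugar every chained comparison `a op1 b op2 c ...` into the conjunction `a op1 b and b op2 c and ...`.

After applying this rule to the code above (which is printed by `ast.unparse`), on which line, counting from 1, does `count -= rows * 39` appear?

Transformed code:
items -= res <= 37
items = 4
result = items[13] - res
print(36)
rows = [offset for offset in res]
count = rows + 27 + 36 // rows
rows = result
if count < rows and rows <= result:
    rows = process(items)
for res in count:
    count -= rows * 39

11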